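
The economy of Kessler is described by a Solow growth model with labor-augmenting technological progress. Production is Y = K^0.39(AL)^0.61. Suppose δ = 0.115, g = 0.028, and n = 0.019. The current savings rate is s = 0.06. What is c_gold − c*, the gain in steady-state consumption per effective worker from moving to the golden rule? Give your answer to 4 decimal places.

Δc ≈ 0.5716

Capital per effective worker breaks even when investment replaces (n + g + δ)·k; here n + g + δ = 0.162.
Current steady state (s = 0.06): k* = (0.06/0.162)^(1/0.61) ≈ 0.1963, y* = 0.1963^0.39 ≈ 0.5299, c* = (1−0.06)·0.5299 ≈ 0.4981.
At the golden rule the marginal product of capital equals n+g+δ: 0.39·k^(0.39−1) = 0.162. Solving, k_gold = (0.39/0.162)^(1/0.61) ≈ 4.2217.
y_gold = 4.2217^0.39 ≈ 1.7536, c_gold = y_gold − 0.162·k_gold ≈ 1.0697.
Gain: Δc = 1.0697 − 0.4981 ≈ 0.5716.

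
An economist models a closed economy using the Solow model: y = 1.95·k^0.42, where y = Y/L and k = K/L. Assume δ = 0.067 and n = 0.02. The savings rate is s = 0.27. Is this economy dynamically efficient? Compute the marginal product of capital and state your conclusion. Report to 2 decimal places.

The effective depreciation rate is n + δ = 0.02 + 0.067 = 0.087.
Steady-state k*: s·A·k^0.42 = 0.087·k gives k* = (0.27·1.95/0.087)^(1/0.58) ≈ 22.2878.
MPK = 0.42·1.95·22.2878^(-0.58) ≈ 0.1353.
MPK > n+δ = 0.087, so the economy is dynamically efficient (under-saving).

dynamically efficient; MPK ≈ 0.14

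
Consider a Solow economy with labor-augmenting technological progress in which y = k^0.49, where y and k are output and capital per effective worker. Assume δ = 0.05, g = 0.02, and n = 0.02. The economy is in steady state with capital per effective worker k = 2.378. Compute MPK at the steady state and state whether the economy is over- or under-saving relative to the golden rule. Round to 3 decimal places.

under-saving; MPK ≈ 0.315

Capital per effective worker breaks even when investment replaces (n + g + δ)·k; here n + g + δ = 0.09.
MPK = 0.49·k^(0.49−1) = 0.49·2.378^(-0.51) ≈ 0.3150.
MPK > 0.09, so the economy is dynamically efficient (under-saving).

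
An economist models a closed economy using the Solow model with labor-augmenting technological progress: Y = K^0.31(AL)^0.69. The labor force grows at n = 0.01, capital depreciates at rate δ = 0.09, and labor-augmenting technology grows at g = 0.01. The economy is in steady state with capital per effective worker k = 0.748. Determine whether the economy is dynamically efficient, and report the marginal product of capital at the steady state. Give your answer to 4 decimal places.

n + g + δ = 0.01 + 0.01 + 0.09 = 0.11.
MPK = 0.31·k^(0.31−1) = 0.31·0.748^(-0.69) ≈ 0.3788.
MPK > 0.11, so the economy is dynamically efficient (under-saving).

dynamically efficient; MPK ≈ 0.3788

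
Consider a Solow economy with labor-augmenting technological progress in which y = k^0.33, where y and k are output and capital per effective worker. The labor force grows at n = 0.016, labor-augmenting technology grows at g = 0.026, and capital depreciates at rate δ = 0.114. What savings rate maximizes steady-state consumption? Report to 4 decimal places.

s_gold = 0.3300

n + g + δ = 0.016 + 0.026 + 0.114 = 0.156.
At the golden rule MPK = n+g+δ, and in any Cobb-Douglas steady state s = (n+g+δ)·k/y = MPK·k/y = capital's share 0.33.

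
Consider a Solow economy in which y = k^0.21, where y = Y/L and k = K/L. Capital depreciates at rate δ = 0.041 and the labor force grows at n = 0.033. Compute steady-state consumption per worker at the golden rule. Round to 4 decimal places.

The effective depreciation rate is n + δ = 0.033 + 0.041 = 0.074.
Golden rule sets MPK = n+δ: 0.21·k^(0.21−1) = 0.074, so k_gold = (0.21/0.074)^(1/0.79) ≈ 3.7446.
y_gold = 3.7446^0.21 ≈ 1.3195.
c_gold = y_gold − (n+δ)·k_gold = 1.3195 − 0.074·3.7446 ≈ 1.0424.

c_gold ≈ 1.0424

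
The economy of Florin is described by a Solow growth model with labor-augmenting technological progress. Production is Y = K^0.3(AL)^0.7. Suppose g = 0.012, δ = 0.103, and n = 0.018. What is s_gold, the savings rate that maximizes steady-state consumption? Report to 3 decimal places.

Break-even investment rate: n + g + δ = 0.018 + 0.012 + 0.103 = 0.133.
At the golden rule MPK = n+g+δ, and in any Cobb-Douglas steady state s = (n+g+δ)·k/y = MPK·k/y = capital's share 0.3.

s_gold = 0.300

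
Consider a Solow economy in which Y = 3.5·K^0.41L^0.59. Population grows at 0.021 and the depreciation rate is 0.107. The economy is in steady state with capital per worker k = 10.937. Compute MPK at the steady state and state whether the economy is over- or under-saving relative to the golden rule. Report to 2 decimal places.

under-saving; MPK ≈ 0.35

n + δ = 0.021 + 0.107 = 0.128.
MPK = 0.41·3.5·k^(0.41−1) = 0.41·3.5·10.937^(-0.59) ≈ 0.3499.
MPK > 0.128, so the economy is dynamically efficient (under-saving).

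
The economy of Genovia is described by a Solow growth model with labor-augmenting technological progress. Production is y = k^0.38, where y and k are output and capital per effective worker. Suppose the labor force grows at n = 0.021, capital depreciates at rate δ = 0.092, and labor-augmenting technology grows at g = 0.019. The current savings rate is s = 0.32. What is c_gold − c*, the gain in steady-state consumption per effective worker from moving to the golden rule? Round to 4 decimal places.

Break-even investment rate: n + g + δ = 0.021 + 0.019 + 0.092 = 0.132.
Current steady state (s = 0.32): k* = (0.32/0.132)^(1/0.62) ≈ 4.1714, y* = 4.1714^0.38 ≈ 1.7207, c* = (1−0.32)·1.7207 ≈ 1.1701.
Setting f'(k) = n+g+δ gives 0.38·k^(0.38−1) = 0.132, hence k_gold = (0.38/0.132)^(1/0.62) ≈ 5.5038.
y_gold = 5.5038^0.38 ≈ 1.9118, c_gold = y_gold − 0.132·k_gold ≈ 1.1853.
Gain: Δc = 1.1853 − 1.1701 ≈ 0.0153.

Δc ≈ 0.0153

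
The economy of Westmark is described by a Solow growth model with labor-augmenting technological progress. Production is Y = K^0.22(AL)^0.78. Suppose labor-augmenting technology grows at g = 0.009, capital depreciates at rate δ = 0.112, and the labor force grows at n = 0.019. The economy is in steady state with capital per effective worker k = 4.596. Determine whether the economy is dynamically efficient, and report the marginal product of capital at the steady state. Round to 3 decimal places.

dynamically inefficient; MPK ≈ 0.067

Break-even investment rate: n + g + δ = 0.019 + 0.009 + 0.112 = 0.14.
MPK = 0.22·k^(0.22−1) = 0.22·4.596^(-0.78) ≈ 0.0670.
MPK < 0.14, so the economy is dynamically inefficient (over-saving).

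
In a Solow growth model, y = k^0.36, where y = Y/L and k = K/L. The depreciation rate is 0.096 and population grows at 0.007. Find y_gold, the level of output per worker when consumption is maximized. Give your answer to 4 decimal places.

y_gold ≈ 2.0216

Capital per worker breaks even when investment replaces (n + δ)·k; here n + δ = 0.103.
Golden rule sets MPK = n+δ: 0.36·k^(0.36−1) = 0.103, so k_gold = (0.36/0.103)^(1/0.64) ≈ 7.0659.
Output: y_gold = k_gold^0.36 = 7.0659^0.36 ≈ 2.0216.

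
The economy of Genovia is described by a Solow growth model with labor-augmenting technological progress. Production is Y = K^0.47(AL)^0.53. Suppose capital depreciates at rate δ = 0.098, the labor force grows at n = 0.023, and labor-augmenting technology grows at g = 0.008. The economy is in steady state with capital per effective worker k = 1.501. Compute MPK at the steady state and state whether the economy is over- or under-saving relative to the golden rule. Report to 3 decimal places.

under-saving; MPK ≈ 0.379

Capital per effective worker breaks even when investment replaces (n + g + δ)·k; here n + g + δ = 0.129.
MPK = 0.47·k^(0.47−1) = 0.47·1.501^(-0.53) ≈ 0.3790.
MPK > 0.129, so the economy is dynamically efficient (under-saving).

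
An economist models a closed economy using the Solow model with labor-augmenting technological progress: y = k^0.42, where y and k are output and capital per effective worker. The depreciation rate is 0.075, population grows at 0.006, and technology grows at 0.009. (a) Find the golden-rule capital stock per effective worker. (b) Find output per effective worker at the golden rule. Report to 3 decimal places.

(a) k_gold ≈ 14.238; (b) y_gold ≈ 3.051

n + g + δ = 0.006 + 0.009 + 0.075 = 0.09.
Setting f'(k) = n+g+δ gives 0.42·k^(0.42−1) = 0.09, hence k_gold = (0.42/0.09)^(1/0.58) ≈ 14.2384.
y_gold = 14.2384^0.42 ≈ 3.0511.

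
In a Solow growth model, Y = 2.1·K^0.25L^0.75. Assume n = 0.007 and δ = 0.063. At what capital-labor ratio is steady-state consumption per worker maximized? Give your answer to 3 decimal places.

n + δ = 0.007 + 0.063 = 0.07.
Golden rule sets MPK = n+δ: 0.25·2.1·k^(0.25−1) = 0.07, so k_gold = (0.25·2.1/0.07)^(1/0.75) ≈ 14.6808.

k_gold ≈ 14.681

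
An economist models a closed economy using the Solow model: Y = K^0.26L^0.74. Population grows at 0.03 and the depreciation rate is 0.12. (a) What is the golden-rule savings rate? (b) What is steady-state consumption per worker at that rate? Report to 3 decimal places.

Capital per worker breaks even when investment replaces (n + δ)·k; here n + δ = 0.15.
For Cobb-Douglas, s_gold equals capital's share: s_gold = 0.26.
Setting f'(k) = n+δ gives 0.26·k^(0.26−1) = 0.15, hence k_gold = (0.26/0.15)^(1/0.74) ≈ 2.1029.
y_gold = 2.1029^0.26 ≈ 1.2132; c_gold = (1−0.26)·y_gold ≈ 0.8978.

(a) s_gold = 0.260; (b) c_gold ≈ 0.898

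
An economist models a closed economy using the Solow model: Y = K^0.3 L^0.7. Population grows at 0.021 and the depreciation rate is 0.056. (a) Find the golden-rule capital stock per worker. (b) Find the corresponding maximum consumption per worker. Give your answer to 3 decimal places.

(a) k_gold ≈ 6.978; (b) c_gold ≈ 1.254

Break-even investment rate: n + δ = 0.021 + 0.056 = 0.077.
At the golden rule the marginal product of capital equals n+δ: 0.3·k^(0.3−1) = 0.077. Solving, k_gold = (0.3/0.077)^(1/0.7) ≈ 6.9784.
y_gold = 6.9784^0.3 ≈ 1.7911; c_gold = y_gold − 0.077·k_gold ≈ 1.2538.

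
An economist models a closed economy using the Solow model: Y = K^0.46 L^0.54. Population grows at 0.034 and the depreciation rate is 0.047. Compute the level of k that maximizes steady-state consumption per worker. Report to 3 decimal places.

k_gold ≈ 24.935

The effective depreciation rate is n + δ = 0.034 + 0.047 = 0.081.
Golden rule sets MPK = n+δ: 0.46·k^(0.46−1) = 0.081, so k_gold = (0.46/0.081)^(1/0.54) ≈ 24.9345.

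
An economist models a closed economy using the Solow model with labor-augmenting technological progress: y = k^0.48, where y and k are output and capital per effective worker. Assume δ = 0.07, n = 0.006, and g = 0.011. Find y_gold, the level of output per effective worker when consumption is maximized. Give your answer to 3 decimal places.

Break-even investment rate: n + g + δ = 0.006 + 0.011 + 0.07 = 0.087.
At the golden rule the marginal product of capital equals n+g+δ: 0.48·k^(0.48−1) = 0.087. Solving, k_gold = (0.48/0.087)^(1/0.52) ≈ 26.6924.
Output: y_gold = k_gold^0.48 = 26.6924^0.48 ≈ 4.8380.

y_gold ≈ 4.838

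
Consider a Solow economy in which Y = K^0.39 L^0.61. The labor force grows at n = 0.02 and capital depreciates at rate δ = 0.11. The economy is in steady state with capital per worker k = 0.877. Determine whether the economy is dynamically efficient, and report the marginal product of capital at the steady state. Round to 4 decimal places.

n + δ = 0.02 + 0.11 = 0.13.
MPK = 0.39·k^(0.39−1) = 0.39·0.877^(-0.61) ≈ 0.4225.
MPK > 0.13, so the economy is dynamically efficient (under-saving).

dynamically efficient; MPK ≈ 0.4225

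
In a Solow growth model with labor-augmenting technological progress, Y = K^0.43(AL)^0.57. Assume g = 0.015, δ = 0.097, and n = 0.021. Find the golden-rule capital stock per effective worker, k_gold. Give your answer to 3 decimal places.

k_gold ≈ 7.835

The effective depreciation rate is n + g + δ = 0.021 + 0.015 + 0.097 = 0.133.
Golden rule sets MPK = n+g+δ: 0.43·k^(0.43−1) = 0.133, so k_gold = (0.43/0.133)^(1/0.57) ≈ 7.8355.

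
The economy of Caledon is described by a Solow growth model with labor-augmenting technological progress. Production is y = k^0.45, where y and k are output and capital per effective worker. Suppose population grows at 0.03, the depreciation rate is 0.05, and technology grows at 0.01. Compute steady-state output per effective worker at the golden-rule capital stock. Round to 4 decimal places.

y_gold ≈ 3.7315

n + g + δ = 0.03 + 0.01 + 0.05 = 0.09.
Maximizing c = f(k) − (n+g+δ)·k gives f'(k) = n+g+δ, i.e. 0.45·k^(0.45−1) = 0.09, so k_gold = (0.45/0.09)^(1/0.55) ≈ 18.6575.
Output: y_gold = k_gold^0.45 = 18.6575^0.45 ≈ 3.7315.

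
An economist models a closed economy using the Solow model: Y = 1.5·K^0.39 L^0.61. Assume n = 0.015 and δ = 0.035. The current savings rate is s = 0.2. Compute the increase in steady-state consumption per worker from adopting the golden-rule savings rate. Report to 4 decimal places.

Δc ≈ 0.6362

n + δ = 0.015 + 0.035 = 0.05.
Current steady state (s = 0.2): k* = (0.2·1.5/0.05)^(1/0.61) ≈ 18.8650, y* = 1.5·18.8650^0.39 ≈ 4.7163, c* = (1−0.2)·4.7163 ≈ 3.7730.
Setting f'(k) = n+δ gives 0.39·1.5·k^(0.39−1) = 0.05, hence k_gold = (0.39·1.5/0.05)^(1/0.61) ≈ 56.3799.
y_gold = 1.5·56.3799^0.39 ≈ 7.2282, c_gold = y_gold − 0.05·k_gold ≈ 4.4092.
Gain: Δc = 4.4092 − 3.7730 ≈ 0.6362.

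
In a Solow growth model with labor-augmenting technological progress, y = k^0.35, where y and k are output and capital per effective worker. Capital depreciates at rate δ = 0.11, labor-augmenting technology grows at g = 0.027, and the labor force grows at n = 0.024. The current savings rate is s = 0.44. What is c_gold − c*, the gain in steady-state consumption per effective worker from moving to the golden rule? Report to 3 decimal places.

Δc ≈ 0.025

Capital per effective worker breaks even when investment replaces (n + g + δ)·k; here n + g + δ = 0.161.
Current steady state (s = 0.44): k* = (0.44/0.161)^(1/0.65) ≈ 4.6961, y* = 4.6961^0.35 ≈ 1.7183, c* = (1−0.44)·1.7183 ≈ 0.9623.
At the golden rule the marginal product of capital equals n+g+δ: 0.35·k^(0.35−1) = 0.161. Solving, k_gold = (0.35/0.161)^(1/0.65) ≈ 3.3024.
y_gold = 3.3024^0.35 ≈ 1.5191, c_gold = y_gold − 0.161·k_gold ≈ 0.9874.
Gain: Δc = 0.9874 − 0.9623 ≈ 0.0252.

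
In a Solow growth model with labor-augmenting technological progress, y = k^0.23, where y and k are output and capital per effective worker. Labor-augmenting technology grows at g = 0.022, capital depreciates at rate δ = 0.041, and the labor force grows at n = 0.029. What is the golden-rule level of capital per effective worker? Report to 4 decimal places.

Capital per effective worker breaks even when investment replaces (n + g + δ)·k; here n + g + δ = 0.092.
Golden rule sets MPK = n+g+δ: 0.23·k^(0.23−1) = 0.092, so k_gold = (0.23/0.092)^(1/0.77) ≈ 3.2870.

k_gold ≈ 3.2870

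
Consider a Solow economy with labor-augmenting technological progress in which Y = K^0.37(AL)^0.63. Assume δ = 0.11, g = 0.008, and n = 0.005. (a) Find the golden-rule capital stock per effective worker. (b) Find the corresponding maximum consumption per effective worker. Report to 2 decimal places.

(a) k_gold ≈ 5.74; (b) c_gold ≈ 1.20

Break-even investment rate: n + g + δ = 0.005 + 0.008 + 0.11 = 0.123.
Maximizing c = f(k) − (n+g+δ)·k gives f'(k) = n+g+δ, i.e. 0.37·k^(0.37−1) = 0.123, so k_gold = (0.37/0.123)^(1/0.63) ≈ 5.7438.
y_gold = 5.7438^0.37 ≈ 1.9094; c_gold = y_gold − 0.123·k_gold ≈ 1.2029.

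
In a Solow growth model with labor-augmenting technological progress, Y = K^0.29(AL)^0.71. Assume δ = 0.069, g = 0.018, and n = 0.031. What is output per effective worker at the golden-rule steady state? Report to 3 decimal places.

y_gold ≈ 1.444

Break-even investment rate: n + g + δ = 0.031 + 0.018 + 0.069 = 0.118.
Maximizing c = f(k) − (n+g+δ)·k gives f'(k) = n+g+δ, i.e. 0.29·k^(0.29−1) = 0.118, so k_gold = (0.29/0.118)^(1/0.71) ≈ 3.5483.
Output: y_gold = k_gold^0.29 = 3.5483^0.29 ≈ 1.4438.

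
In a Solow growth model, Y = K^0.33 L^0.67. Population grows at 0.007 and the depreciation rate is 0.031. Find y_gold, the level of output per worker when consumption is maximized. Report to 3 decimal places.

The effective depreciation rate is n + δ = 0.007 + 0.031 = 0.038.
Maximizing c = f(k) − (n+δ)·k gives f'(k) = n+δ, i.e. 0.33·k^(0.33−1) = 0.038, so k_gold = (0.33/0.038)^(1/0.67) ≈ 25.1820.
Output: y_gold = k_gold^0.33 = 25.1820^0.33 ≈ 2.8997.

y_gold ≈ 2.900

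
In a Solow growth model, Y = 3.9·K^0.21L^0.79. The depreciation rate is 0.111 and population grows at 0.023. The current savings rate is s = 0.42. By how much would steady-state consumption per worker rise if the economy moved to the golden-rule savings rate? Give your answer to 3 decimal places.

Capital per worker breaks even when investment replaces (n + δ)·k; here n + δ = 0.134.
Current steady state (s = 0.42): k* = (0.42·3.9/0.134)^(1/0.79) ≈ 23.7801, y* = 3.9·23.7801^0.21 ≈ 7.5870, c* = (1−0.42)·7.5870 ≈ 4.4005.
At the golden rule the marginal product of capital equals n+δ: 0.21·3.9·k^(0.21−1) = 0.134. Solving, k_gold = (0.21·3.9/0.134)^(1/0.79) ≈ 9.8893.
y_gold = 3.9·9.8893^0.21 ≈ 6.3103, c_gold = y_gold − 0.134·k_gold ≈ 4.9851.
Gain: Δc = 4.9851 − 4.4005 ≈ 0.5847.

Δc ≈ 0.585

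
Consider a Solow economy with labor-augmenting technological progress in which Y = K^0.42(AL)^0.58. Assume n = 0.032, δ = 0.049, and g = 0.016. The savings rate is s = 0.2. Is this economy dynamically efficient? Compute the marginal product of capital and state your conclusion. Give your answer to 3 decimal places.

dynamically efficient; MPK ≈ 0.204

n + g + δ = 0.032 + 0.016 + 0.049 = 0.097.
Steady-state k*: s·k^0.42 = 0.097·k gives k* = (0.2/0.097)^(1/0.58) ≈ 3.4820.
MPK = 0.42·3.4820^(-0.58) ≈ 0.2037.
MPK > n+g+δ = 0.097, so the economy is dynamically efficient (under-saving).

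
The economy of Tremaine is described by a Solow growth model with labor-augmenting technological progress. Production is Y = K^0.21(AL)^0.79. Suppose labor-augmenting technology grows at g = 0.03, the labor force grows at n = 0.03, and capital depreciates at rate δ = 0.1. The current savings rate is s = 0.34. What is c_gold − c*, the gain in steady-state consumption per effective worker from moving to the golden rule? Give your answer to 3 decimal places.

Capital per effective worker breaks even when investment replaces (n + g + δ)·k; here n + g + δ = 0.16.
Current steady state (s = 0.34): k* = (0.34/0.16)^(1/0.79) ≈ 2.5964, y* = 2.5964^0.21 ≈ 1.2219, c* = (1−0.34)·1.2219 ≈ 0.8064.
Maximizing c = f(k) − (n+g+δ)·k gives f'(k) = n+g+δ, i.e. 0.21·k^(0.21−1) = 0.16, so k_gold = (0.21/0.16)^(1/0.79) ≈ 1.4109.
y_gold = 1.4109^0.21 ≈ 1.0750, c_gold = y_gold − 0.16·k_gold ≈ 0.8492.
Gain: Δc = 0.8492 − 0.8064 ≈ 0.0428.

Δc ≈ 0.043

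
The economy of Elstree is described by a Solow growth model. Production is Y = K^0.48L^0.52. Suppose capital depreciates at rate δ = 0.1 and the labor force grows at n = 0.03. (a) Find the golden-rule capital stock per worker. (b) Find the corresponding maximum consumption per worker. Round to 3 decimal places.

(a) k_gold ≈ 12.330; (b) c_gold ≈ 1.736

Capital per worker breaks even when investment replaces (n + δ)·k; here n + δ = 0.13.
Maximizing c = f(k) − (n+δ)·k gives f'(k) = n+δ, i.e. 0.48·k^(0.48−1) = 0.13, so k_gold = (0.48/0.13)^(1/0.52) ≈ 12.3298.
y_gold = 12.3298^0.48 ≈ 3.3393; c_gold = y_gold − 0.13·k_gold ≈ 1.7365.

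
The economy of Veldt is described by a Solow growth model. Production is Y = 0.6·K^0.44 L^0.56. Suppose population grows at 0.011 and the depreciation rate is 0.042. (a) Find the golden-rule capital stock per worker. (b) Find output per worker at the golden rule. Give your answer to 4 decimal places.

The effective depreciation rate is n + δ = 0.011 + 0.042 = 0.053.
Setting f'(k) = n+δ gives 0.44·0.6·k^(0.44−1) = 0.053, hence k_gold = (0.44·0.6/0.053)^(1/0.56) ≈ 17.5885.
y_gold = 0.6·17.5885^0.44 ≈ 2.1186.

(a) k_gold ≈ 17.5885; (b) y_gold ≈ 2.1186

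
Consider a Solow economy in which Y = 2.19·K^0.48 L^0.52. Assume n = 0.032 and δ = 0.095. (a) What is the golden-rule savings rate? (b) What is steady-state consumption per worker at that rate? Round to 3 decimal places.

(a) s_gold = 0.480; (b) c_gold ≈ 8.012

Break-even investment rate: n + δ = 0.032 + 0.095 = 0.127.
For Cobb-Douglas, s_gold equals capital's share: s_gold = 0.48.
Maximizing c = f(k) − (n+δ)·k gives f'(k) = n+δ, i.e. 0.48·2.19·k^(0.48−1) = 0.127, so k_gold = (0.48·2.19/0.127)^(1/0.52) ≈ 58.2314.
y_gold = 2.19·58.2314^0.48 ≈ 15.4070; c_gold = (1−0.48)·y_gold ≈ 8.0117.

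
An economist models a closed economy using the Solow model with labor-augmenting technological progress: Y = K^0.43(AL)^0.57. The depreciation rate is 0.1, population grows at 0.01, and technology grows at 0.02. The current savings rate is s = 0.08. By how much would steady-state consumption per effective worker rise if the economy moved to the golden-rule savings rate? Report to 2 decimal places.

The effective depreciation rate is n + g + δ = 0.01 + 0.02 + 0.1 = 0.13.
Current steady state (s = 0.08): k* = (0.08/0.13)^(1/0.57) ≈ 0.4267, y* = 0.4267^0.43 ≈ 0.6933, c* = (1−0.08)·0.6933 ≈ 0.6379.
Maximizing c = f(k) − (n+g+δ)·k gives f'(k) = n+g+δ, i.e. 0.43·k^(0.43−1) = 0.13, so k_gold = (0.43/0.13)^(1/0.57) ≈ 8.1554.
y_gold = 8.1554^0.43 ≈ 2.4656, c_gold = y_gold − 0.13·k_gold ≈ 1.4054.
Gain: Δc = 1.4054 − 0.6379 ≈ 0.7675.

Δc ≈ 0.77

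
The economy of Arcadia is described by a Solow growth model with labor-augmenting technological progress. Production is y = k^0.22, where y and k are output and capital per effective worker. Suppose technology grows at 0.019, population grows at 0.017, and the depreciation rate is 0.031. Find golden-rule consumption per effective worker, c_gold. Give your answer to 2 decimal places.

c_gold ≈ 1.09

n + g + δ = 0.017 + 0.019 + 0.031 = 0.067.
At the golden rule the marginal product of capital equals n+g+δ: 0.22·k^(0.22−1) = 0.067. Solving, k_gold = (0.22/0.067)^(1/0.78) ≈ 4.5918.
y_gold = 4.5918^0.22 ≈ 1.3984.
c_gold = y_gold − (n+g+δ)·k_gold = 1.3984 − 0.067·4.5918 ≈ 1.0908.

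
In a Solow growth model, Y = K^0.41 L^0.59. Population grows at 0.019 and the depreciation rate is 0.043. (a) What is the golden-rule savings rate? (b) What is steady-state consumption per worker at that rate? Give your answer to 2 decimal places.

(a) s_gold = 0.41; (b) c_gold ≈ 2.19

The effective depreciation rate is n + δ = 0.019 + 0.043 = 0.062.
For Cobb-Douglas, s_gold equals capital's share: s_gold = 0.41.
Setting f'(k) = n+δ gives 0.41·k^(0.41−1) = 0.062, hence k_gold = (0.41/0.062)^(1/0.59) ≈ 24.5751.
y_gold = 24.5751^0.41 ≈ 3.7162; c_gold = (1−0.41)·y_gold ≈ 2.1926.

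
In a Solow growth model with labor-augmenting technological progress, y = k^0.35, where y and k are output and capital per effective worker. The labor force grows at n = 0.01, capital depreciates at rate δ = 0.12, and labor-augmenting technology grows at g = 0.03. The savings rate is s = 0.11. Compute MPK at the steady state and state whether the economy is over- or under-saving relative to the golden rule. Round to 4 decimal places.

under-saving; MPK ≈ 0.5091

Break-even investment rate: n + g + δ = 0.01 + 0.03 + 0.12 = 0.16.
Steady-state k*: s·k^0.35 = 0.16·k gives k* = (0.11/0.16)^(1/0.65) ≈ 0.5619.
MPK = 0.35·0.5619^(-0.65) ≈ 0.5091.
MPK > n+g+δ = 0.16, so the economy is dynamically efficient (under-saving).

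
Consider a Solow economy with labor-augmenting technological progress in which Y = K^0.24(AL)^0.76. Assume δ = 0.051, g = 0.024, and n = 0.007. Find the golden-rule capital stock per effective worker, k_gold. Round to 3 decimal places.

n + g + δ = 0.007 + 0.024 + 0.051 = 0.082.
Maximizing c = f(k) − (n+g+δ)·k gives f'(k) = n+g+δ, i.e. 0.24·k^(0.24−1) = 0.082, so k_gold = (0.24/0.082)^(1/0.76) ≈ 4.1085.

k_gold ≈ 4.108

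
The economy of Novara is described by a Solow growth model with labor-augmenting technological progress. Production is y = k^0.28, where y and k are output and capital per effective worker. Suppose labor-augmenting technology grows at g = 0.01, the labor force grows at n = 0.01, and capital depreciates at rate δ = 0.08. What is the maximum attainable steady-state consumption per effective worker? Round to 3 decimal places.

The effective depreciation rate is n + g + δ = 0.01 + 0.01 + 0.08 = 0.1.
Setting f'(k) = n+g+δ gives 0.28·k^(0.28−1) = 0.1, hence k_gold = (0.28/0.1)^(1/0.72) ≈ 4.1788.
y_gold = 4.1788^0.28 ≈ 1.4924.
c_gold = y_gold − (n+g+δ)·k_gold = 1.4924 − 0.1·4.1788 ≈ 1.0746.

c_gold ≈ 1.075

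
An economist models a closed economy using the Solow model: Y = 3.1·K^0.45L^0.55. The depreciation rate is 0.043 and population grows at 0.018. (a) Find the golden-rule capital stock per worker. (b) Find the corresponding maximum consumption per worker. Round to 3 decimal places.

(a) k_gold ≈ 296.042; (b) c_gold ≈ 22.072

n + δ = 0.018 + 0.043 = 0.061.
Maximizing c = f(k) − (n+δ)·k gives f'(k) = n+δ, i.e. 0.45·3.1·k^(0.45−1) = 0.061, so k_gold = (0.45·3.1/0.061)^(1/0.55) ≈ 296.0421.
y_gold = 3.1·296.0421^0.45 ≈ 40.1301; c_gold = y_gold − 0.061·k_gold ≈ 22.0716.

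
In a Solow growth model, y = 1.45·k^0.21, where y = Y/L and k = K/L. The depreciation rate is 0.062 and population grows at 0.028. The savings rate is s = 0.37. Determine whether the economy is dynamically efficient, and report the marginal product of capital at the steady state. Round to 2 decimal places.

dynamically inefficient; MPK ≈ 0.05

Capital per worker breaks even when investment replaces (n + δ)·k; here n + δ = 0.09.
Steady-state k*: s·A·k^0.21 = 0.09·k gives k* = (0.37·1.45/0.09)^(1/0.79) ≈ 9.5814.
MPK = 0.21·1.45·9.5814^(-0.79) ≈ 0.0511.
MPK < n+δ = 0.09, so the economy is dynamically inefficient (over-saving).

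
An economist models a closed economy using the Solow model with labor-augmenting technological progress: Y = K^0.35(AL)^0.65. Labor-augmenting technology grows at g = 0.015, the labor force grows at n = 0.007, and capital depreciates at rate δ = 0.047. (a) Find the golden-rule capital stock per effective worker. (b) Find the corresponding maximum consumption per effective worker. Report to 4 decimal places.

Break-even investment rate: n + g + δ = 0.007 + 0.015 + 0.047 = 0.069.
Golden rule sets MPK = n+g+δ: 0.35·k^(0.35−1) = 0.069, so k_gold = (0.35/0.069)^(1/0.65) ≈ 12.1605.
y_gold = 12.1605^0.35 ≈ 2.3974; c_gold = y_gold − 0.069·k_gold ≈ 1.5583.

(a) k_gold ≈ 12.1605; (b) c_gold ≈ 1.5583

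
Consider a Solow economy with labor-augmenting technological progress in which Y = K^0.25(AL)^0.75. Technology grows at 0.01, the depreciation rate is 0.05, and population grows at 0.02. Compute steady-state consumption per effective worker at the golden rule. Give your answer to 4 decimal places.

c_gold ≈ 1.0965

Break-even investment rate: n + g + δ = 0.02 + 0.01 + 0.05 = 0.08.
Maximizing c = f(k) − (n+g+δ)·k gives f'(k) = n+g+δ, i.e. 0.25·k^(0.25−1) = 0.08, so k_gold = (0.25/0.08)^(1/0.75) ≈ 4.5688.
y_gold = 4.5688^0.25 ≈ 1.4620.
c_gold = y_gold − (n+g+δ)·k_gold = 1.4620 − 0.08·4.5688 ≈ 1.0965.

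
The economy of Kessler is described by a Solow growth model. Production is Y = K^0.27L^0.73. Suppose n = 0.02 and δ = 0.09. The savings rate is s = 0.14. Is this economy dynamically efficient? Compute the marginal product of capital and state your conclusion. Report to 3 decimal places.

The effective depreciation rate is n + δ = 0.02 + 0.09 = 0.11.
Steady-state k*: s·k^0.27 = 0.11·k gives k* = (0.14/0.11)^(1/0.73) ≈ 1.3915.
MPK = 0.27·1.3915^(-0.73) ≈ 0.2121.
MPK > n+δ = 0.11, so the economy is dynamically efficient (under-saving).

dynamically efficient; MPK ≈ 0.212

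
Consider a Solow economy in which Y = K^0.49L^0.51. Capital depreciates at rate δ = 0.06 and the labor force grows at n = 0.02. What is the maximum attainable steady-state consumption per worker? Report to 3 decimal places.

c_gold ≈ 2.909

Capital per worker breaks even when investment replaces (n + δ)·k; here n + δ = 0.08.
At the golden rule the marginal product of capital equals n+δ: 0.49·k^(0.49−1) = 0.08. Solving, k_gold = (0.49/0.08)^(1/0.51) ≈ 34.9418.
y_gold = 34.9418^0.49 ≈ 5.7048.
c_gold = y_gold − (n+δ)·k_gold = 5.7048 − 0.08·34.9418 ≈ 2.9094.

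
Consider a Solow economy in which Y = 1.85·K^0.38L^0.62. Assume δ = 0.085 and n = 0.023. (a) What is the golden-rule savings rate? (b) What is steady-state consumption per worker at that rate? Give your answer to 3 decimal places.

The effective depreciation rate is n + δ = 0.023 + 0.085 = 0.108.
For Cobb-Douglas, s_gold equals capital's share: s_gold = 0.38.
Setting f'(k) = n+δ gives 0.38·1.85·k^(0.38−1) = 0.108, hence k_gold = (0.38·1.85/0.108)^(1/0.62) ≈ 20.5186.
y_gold = 1.85·20.5186^0.38 ≈ 5.8316; c_gold = (1−0.38)·y_gold ≈ 3.6156.

(a) s_gold = 0.380; (b) c_gold ≈ 3.616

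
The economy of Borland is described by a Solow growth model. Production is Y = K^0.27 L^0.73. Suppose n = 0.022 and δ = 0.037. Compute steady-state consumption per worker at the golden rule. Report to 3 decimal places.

Break-even investment rate: n + δ = 0.022 + 0.037 = 0.059.
At the golden rule the marginal product of capital equals n+δ: 0.27·k^(0.27−1) = 0.059. Solving, k_gold = (0.27/0.059)^(1/0.73) ≈ 8.0318.
y_gold = 8.0318^0.27 ≈ 1.7551.
c_gold = y_gold − (n+δ)·k_gold = 1.7551 − 0.059·8.0318 ≈ 1.2812.

c_gold ≈ 1.281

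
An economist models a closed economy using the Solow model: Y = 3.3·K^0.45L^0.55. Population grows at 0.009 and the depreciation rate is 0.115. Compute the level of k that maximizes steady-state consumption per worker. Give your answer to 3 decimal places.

n + δ = 0.009 + 0.115 = 0.124.
Golden rule sets MPK = n+δ: 0.45·3.3·k^(0.45−1) = 0.124, so k_gold = (0.45·3.3/0.124)^(1/0.55) ≈ 91.3175.

k_gold ≈ 91.318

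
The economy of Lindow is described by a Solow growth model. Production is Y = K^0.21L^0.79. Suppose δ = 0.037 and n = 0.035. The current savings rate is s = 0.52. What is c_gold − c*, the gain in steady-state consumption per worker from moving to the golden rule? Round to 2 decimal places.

Δc ≈ 0.24

The effective depreciation rate is n + δ = 0.035 + 0.037 = 0.072.
Current steady state (s = 0.52): k* = (0.52/0.072)^(1/0.79) ≈ 12.2159, y* = 12.2159^0.21 ≈ 1.6914, c* = (1−0.52)·1.6914 ≈ 0.8119.
Setting f'(k) = n+δ gives 0.21·k^(0.21−1) = 0.072, hence k_gold = (0.21/0.072)^(1/0.79) ≈ 3.8767.
y_gold = 3.8767^0.21 ≈ 1.3292, c_gold = y_gold − 0.072·k_gold ≈ 1.0500.
Gain: Δc = 1.0500 − 0.8119 ≈ 0.2382.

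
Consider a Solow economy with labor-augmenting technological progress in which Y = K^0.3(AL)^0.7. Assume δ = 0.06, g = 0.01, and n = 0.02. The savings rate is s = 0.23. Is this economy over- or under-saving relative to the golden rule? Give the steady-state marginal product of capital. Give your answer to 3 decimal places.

under-saving; MPK ≈ 0.117

Capital per effective worker breaks even when investment replaces (n + g + δ)·k; here n + g + δ = 0.09.
Steady-state k*: s·k^0.3 = 0.09·k gives k* = (0.23/0.09)^(1/0.7) ≈ 3.8205.
MPK = 0.3·3.8205^(-0.7) ≈ 0.1174.
MPK > n+g+δ = 0.09, so the economy is dynamically efficient (under-saving).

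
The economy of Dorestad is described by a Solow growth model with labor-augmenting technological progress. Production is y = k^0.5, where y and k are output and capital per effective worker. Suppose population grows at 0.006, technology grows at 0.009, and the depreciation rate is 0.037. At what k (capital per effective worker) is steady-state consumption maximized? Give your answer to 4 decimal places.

k_gold ≈ 92.4556

n + g + δ = 0.006 + 0.009 + 0.037 = 0.052.
At the golden rule the marginal product of capital equals n+g+δ: 0.5·k^(0.5−1) = 0.052. Solving, k_gold = (0.5/0.052)^(1/0.5) ≈ 92.4556.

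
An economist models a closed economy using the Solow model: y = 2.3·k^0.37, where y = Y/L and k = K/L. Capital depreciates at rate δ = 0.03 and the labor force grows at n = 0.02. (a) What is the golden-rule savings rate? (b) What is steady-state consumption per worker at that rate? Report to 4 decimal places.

The effective depreciation rate is n + δ = 0.02 + 0.03 = 0.05.
For Cobb-Douglas, s_gold equals capital's share: s_gold = 0.37.
At the golden rule the marginal product of capital equals n+δ: 0.37·2.3·k^(0.37−1) = 0.05. Solving, k_gold = (0.37·2.3/0.05)^(1/0.63) ≈ 89.9299.
y_gold = 2.3·89.9299^0.37 ≈ 12.1527; c_gold = (1−0.37)·y_gold ≈ 7.6562.

(a) s_gold = 0.3700; (b) c_gold ≈ 7.6562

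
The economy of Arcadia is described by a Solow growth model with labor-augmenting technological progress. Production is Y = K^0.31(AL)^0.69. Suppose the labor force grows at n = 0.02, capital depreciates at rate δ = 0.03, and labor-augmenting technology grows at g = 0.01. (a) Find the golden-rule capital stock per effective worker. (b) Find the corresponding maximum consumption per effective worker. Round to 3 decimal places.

(a) k_gold ≈ 10.805; (b) c_gold ≈ 1.443

Break-even investment rate: n + g + δ = 0.02 + 0.01 + 0.03 = 0.06.
At the golden rule the marginal product of capital equals n+g+δ: 0.31·k^(0.31−1) = 0.06. Solving, k_gold = (0.31/0.06)^(1/0.69) ≈ 10.8053.
y_gold = 10.8053^0.31 ≈ 2.0914; c_gold = y_gold − 0.06·k_gold ≈ 1.4430.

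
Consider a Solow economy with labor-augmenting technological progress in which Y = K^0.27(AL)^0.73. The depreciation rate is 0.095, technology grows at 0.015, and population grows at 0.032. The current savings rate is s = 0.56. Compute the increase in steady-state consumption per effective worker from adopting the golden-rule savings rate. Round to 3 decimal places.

Δc ≈ 0.195

n + g + δ = 0.032 + 0.015 + 0.095 = 0.142.
Current steady state (s = 0.56): k* = (0.56/0.142)^(1/0.73) ≈ 6.5509, y* = 6.5509^0.27 ≈ 1.6611, c* = (1−0.56)·1.6611 ≈ 0.7309.
Golden rule sets MPK = n+g+δ: 0.27·k^(0.27−1) = 0.142, so k_gold = (0.27/0.142)^(1/0.73) ≈ 2.4115.
y_gold = 2.4115^0.27 ≈ 1.2683, c_gold = y_gold − 0.142·k_gold ≈ 0.9259.
Gain: Δc = 0.9259 − 0.7309 ≈ 0.1950.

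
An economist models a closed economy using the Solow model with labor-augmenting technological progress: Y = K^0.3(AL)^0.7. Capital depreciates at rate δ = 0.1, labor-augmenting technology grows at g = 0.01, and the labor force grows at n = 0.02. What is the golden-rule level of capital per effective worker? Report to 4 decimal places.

The effective depreciation rate is n + g + δ = 0.02 + 0.01 + 0.1 = 0.13.
Maximizing c = f(k) − (n+g+δ)·k gives f'(k) = n+g+δ, i.e. 0.3·k^(0.3−1) = 0.13, so k_gold = (0.3/0.13)^(1/0.7) ≈ 3.3024.

k_gold ≈ 3.3024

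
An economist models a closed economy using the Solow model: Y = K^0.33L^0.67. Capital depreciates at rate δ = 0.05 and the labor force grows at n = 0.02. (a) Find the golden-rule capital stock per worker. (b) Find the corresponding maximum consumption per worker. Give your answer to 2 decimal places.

Capital per worker breaks even when investment replaces (n + δ)·k; here n + δ = 0.07.
Golden rule sets MPK = n+δ: 0.33·k^(0.33−1) = 0.07, so k_gold = (0.33/0.07)^(1/0.67) ≈ 10.1181.
y_gold = 10.1181^0.33 ≈ 2.1463; c_gold = y_gold − 0.07·k_gold ≈ 1.4380.

(a) k_gold ≈ 10.12; (b) c_gold ≈ 1.44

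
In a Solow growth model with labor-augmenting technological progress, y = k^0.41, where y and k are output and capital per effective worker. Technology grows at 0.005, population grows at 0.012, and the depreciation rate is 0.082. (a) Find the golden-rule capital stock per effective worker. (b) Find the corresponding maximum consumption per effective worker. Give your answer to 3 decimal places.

n + g + δ = 0.012 + 0.005 + 0.082 = 0.099.
Setting f'(k) = n+g+δ gives 0.41·k^(0.41−1) = 0.099, hence k_gold = (0.41/0.099)^(1/0.59) ≈ 11.1177.
y_gold = 11.1177^0.41 ≈ 2.6845; c_gold = y_gold − 0.099·k_gold ≈ 1.5839.

(a) k_gold ≈ 11.118; (b) c_gold ≈ 1.584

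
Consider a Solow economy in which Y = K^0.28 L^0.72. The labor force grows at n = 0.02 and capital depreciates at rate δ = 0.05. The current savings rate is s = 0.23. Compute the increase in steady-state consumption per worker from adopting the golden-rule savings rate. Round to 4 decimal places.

Break-even investment rate: n + δ = 0.02 + 0.05 = 0.07.
Current steady state (s = 0.23): k* = (0.23/0.07)^(1/0.72) ≈ 5.2184, y* = 5.2184^0.28 ≈ 1.5882, c* = (1−0.23)·1.5882 ≈ 1.2229.
Golden rule sets MPK = n+δ: 0.28·k^(0.28−1) = 0.07, so k_gold = (0.28/0.07)^(1/0.72) ≈ 6.8580.
y_gold = 6.8580^0.28 ≈ 1.7145, c_gold = y_gold − 0.07·k_gold ≈ 1.2344.
Gain: Δc = 1.2344 − 1.2229 ≈ 0.0115.

Δc ≈ 0.0115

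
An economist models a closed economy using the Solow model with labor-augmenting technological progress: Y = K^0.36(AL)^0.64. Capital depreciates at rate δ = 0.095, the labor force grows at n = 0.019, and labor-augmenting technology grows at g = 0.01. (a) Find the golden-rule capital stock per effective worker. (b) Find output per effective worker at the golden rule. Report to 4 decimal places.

Capital per effective worker breaks even when investment replaces (n + g + δ)·k; here n + g + δ = 0.124.
Golden rule sets MPK = n+g+δ: 0.36·k^(0.36−1) = 0.124, so k_gold = (0.36/0.124)^(1/0.64) ≈ 5.2875.
y_gold = 5.2875^0.36 ≈ 1.8213.

(a) k_gold ≈ 5.2875; (b) y_gold ≈ 1.8213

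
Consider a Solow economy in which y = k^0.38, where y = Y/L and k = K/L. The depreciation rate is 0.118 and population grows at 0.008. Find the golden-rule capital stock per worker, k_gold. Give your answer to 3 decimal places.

Break-even investment rate: n + δ = 0.008 + 0.118 = 0.126.
Setting f'(k) = n+δ gives 0.38·k^(0.38−1) = 0.126, hence k_gold = (0.38/0.126)^(1/0.62) ≈ 5.9326.

k_gold ≈ 5.933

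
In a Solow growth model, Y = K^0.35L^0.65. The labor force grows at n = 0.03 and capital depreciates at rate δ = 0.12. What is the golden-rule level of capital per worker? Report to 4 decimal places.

k_gold ≈ 3.6823

n + δ = 0.03 + 0.12 = 0.15.
Golden rule sets MPK = n+δ: 0.35·k^(0.35−1) = 0.15, so k_gold = (0.35/0.15)^(1/0.65) ≈ 3.6823.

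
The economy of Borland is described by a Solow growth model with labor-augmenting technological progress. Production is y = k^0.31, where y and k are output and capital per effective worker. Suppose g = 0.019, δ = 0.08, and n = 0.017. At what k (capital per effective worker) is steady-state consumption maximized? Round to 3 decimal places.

k_gold ≈ 4.156

n + g + δ = 0.017 + 0.019 + 0.08 = 0.116.
At the golden rule the marginal product of capital equals n+g+δ: 0.31·k^(0.31−1) = 0.116. Solving, k_gold = (0.31/0.116)^(1/0.69) ≈ 4.1562.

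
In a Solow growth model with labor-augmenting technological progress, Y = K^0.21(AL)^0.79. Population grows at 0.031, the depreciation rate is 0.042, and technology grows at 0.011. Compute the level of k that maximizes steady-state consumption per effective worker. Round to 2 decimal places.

k_gold ≈ 3.19

Break-even investment rate: n + g + δ = 0.031 + 0.011 + 0.042 = 0.084.
At the golden rule the marginal product of capital equals n+g+δ: 0.21·k^(0.21−1) = 0.084. Solving, k_gold = (0.21/0.084)^(1/0.79) ≈ 3.1895.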